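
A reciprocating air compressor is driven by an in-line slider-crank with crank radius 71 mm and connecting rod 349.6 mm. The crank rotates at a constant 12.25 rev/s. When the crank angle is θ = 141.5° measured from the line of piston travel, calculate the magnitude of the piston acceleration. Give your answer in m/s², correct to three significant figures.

ω = 2π·12.2 = 76.97 rad/s
x(θ) = r cosθ + √(L² − r² sin²θ); with ω constant, a = ω²·d²x/dθ².
d²x/dθ² = −r cosθ − r²(cos2θ)/√u − r⁴ sin²2θ/(4u^{3/2}),  u = L² − r² sin²θ = 0.120267 m².
Substituting r = 0.071 m, L = 0.3496 m, θ = 141.5°: d²x/dθ² = +0.052151 m.
a = ω²·d²x/dθ² = (76.97)²·(+0.052151) = +308.95 m/s²;  |a| = 308.95 m/s².

309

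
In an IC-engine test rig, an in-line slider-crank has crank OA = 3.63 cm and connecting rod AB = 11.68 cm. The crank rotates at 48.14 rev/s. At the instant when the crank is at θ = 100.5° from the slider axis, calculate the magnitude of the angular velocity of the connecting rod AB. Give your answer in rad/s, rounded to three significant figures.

18.0

ω = 302.5 rad/s (converted from 48.14 rev/s).
The rod makes angle φ with the slider axis where L sinφ = r sinθ; differentiating, L cosφ·φ̇ = r ω cosθ.
L cosφ = √(L² − r² sin²θ) = 0.11121 m.
|ω_rod| = r ω |cosθ| / √(L² − r² sin²θ) = 0.0363·302.5·0.18224/0.11121 = 17.992 rad/s.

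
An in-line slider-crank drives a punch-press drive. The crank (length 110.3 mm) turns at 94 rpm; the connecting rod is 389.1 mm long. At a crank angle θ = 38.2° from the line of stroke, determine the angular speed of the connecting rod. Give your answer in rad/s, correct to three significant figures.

2.23

ω = 9.844 rad/s (converted from 94 rpm).
The rod makes angle φ with the slider axis where L sinφ = r sinθ; differentiating, L cosφ·φ̇ = r ω cosθ.
L cosφ = √(L² − r² sin²θ) = 0.38307 m.
|ω_rod| = r ω |cosθ| / √(L² − r² sin²θ) = 0.1103·9.844·0.78586/0.38307 = 2.2274 rad/s.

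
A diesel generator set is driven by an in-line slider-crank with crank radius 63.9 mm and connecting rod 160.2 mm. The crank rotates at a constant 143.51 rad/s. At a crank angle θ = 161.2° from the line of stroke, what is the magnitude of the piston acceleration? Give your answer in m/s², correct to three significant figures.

ω = 143.5 rad/s
x(θ) = r cosθ + √(L² − r² sin²θ); with ω constant, a = ω²·d²x/dθ².
d²x/dθ² = −r cosθ − r²(cos2θ)/√u − r⁴ sin²2θ/(4u^{3/2}),  u = L² − r² sin²θ = 0.02524 m².
Substituting r = 0.0639 m, L = 0.1602 m, θ = 161.2°: d²x/dθ² = +0.039741 m.
a = ω²·d²x/dθ² = (143.5)²·(+0.039741) = +818.47 m/s²;  |a| = 818.47 m/s².

818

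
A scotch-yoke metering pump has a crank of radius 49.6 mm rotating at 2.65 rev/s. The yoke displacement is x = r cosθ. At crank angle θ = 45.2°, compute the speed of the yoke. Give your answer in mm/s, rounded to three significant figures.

586

ω = 16.65 rad/s (from 2.65 rev/s).
x = r cosθ ⇒ ẋ = −rω sinθ.
|v| = rω|sinθ| = 0.0496·16.65·|sin 45.2°| = 0.58601 m/s = 586.01 mm/s.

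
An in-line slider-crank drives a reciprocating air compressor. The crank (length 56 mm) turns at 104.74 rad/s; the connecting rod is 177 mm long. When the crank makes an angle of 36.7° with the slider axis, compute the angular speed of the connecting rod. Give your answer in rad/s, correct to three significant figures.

27.1

ω = 104.7 rad/s
The rod makes angle φ with the slider axis where L sinφ = r sinθ; differentiating, L cosφ·φ̇ = r ω cosθ.
L cosφ = √(L² − r² sin²θ) = 0.17381 m.
|ω_rod| = r ω |cosθ| / √(L² − r² sin²θ) = 0.056·104.7·0.80178/0.17381 = 27.057 rad/s.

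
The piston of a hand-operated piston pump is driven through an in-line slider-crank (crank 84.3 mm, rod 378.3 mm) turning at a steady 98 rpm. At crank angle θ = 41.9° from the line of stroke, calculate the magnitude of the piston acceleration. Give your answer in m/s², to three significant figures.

6.85

ω = 2π·98/60 = 10.26 rad/s
x(θ) = r cosθ + √(L² − r² sin²θ); with ω constant, a = ω²·d²x/dθ².
d²x/dθ² = −r cosθ − r²(cos2θ)/√u − r⁴ sin²2θ/(4u^{3/2}),  u = L² − r² sin²θ = 0.139941 m².
Substituting r = 0.0843 m, L = 0.3783 m, θ = 41.9°: d²x/dθ² = -0.065035 m.
a = ω²·d²x/dθ² = (10.26)²·(-0.065035) = -6.8495 m/s²;  |a| = 6.8495 m/s².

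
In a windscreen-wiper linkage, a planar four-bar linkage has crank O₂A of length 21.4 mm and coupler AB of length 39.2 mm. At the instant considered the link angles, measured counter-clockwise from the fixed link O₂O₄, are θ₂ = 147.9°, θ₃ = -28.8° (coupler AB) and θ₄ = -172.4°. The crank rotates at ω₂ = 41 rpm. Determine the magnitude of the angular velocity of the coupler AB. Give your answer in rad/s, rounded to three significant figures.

ω₂ = 4.294 rad/s (from 41 rpm).
Differentiating the loop-closure r₂e^{iθ₂}+r₃e^{iθ₃}=r₁+r₄e^{iθ₄} gives r₂ω₂e^{iθ₂}+r₃ω₃e^{iθ₃}=r₄ω₄e^{iθ₄}.
Eliminating the other unknown: ω₃ = r₂ω₂ sin(θ₄−θ₂) / [r₃ sin(θ₃−θ₄)].
Numerator sine = +0.63877; denominator sine = +0.59342.
Result = 0.0214·4.294·(+0.63877) / (0.0392·(+0.59342)) = +2.523 rad/s; magnitude 2.523 rad/s.

2.52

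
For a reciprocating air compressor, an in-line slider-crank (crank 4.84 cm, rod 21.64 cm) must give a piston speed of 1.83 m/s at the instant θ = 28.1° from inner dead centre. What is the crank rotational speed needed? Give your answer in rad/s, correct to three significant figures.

67.0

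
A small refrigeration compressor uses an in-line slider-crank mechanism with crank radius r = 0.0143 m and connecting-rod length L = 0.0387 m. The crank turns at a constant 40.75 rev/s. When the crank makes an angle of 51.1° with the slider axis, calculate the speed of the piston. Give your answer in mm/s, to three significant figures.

3540

ω = 2π·40.8 = 256 rad/s
For an in-line slider-crank, x = r cosθ + √(L² − r² sin²θ), so v = −rω sinθ·[1 + r cosθ/√(L² − r² sin²θ)].
With r = 0.0143 m, L = 0.0387 m, θ = 51.1°: √(L² − r² sin²θ) = 0.037065 m.
v = −0.0143·256·0.77824·[1 + 0.0143·0.62796/0.037065] = -3.5398 m/s.
|v| = 3.5398 m/s = 3539.8 mm/s.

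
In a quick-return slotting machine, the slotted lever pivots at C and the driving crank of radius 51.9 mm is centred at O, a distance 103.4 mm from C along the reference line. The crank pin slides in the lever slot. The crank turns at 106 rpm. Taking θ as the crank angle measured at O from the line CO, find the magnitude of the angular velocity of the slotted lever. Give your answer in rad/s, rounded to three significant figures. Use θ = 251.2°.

ω = 11.1 rad/s (from 106 rpm).
Crank pin A relative to C: A = (d + r cosθ, r sinθ); lever angle φ = atan2(r sinθ, d + r cosθ).
Differentiating tanφ: φ̇ = rω(d cosθ + r)/(d² + r² + 2dr cosθ).
d² + r² + 2dr cosθ = |CA|² = 0.00992632 m²;  d cosθ + r = +0.018578 m.
|ω_lever| = |0.0519·11.1·+0.018578| / 0.00992632 = 1.0782 rad/s.

1.08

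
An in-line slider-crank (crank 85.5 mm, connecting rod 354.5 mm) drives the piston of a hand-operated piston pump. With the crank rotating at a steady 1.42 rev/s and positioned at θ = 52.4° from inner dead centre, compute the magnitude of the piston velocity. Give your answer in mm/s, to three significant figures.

695

ω = 2π·1.42 = 8.922 rad/s
For an in-line slider-crank, x = r cosθ + √(L² − r² sin²θ), so v = −rω sinθ·[1 + r cosθ/√(L² − r² sin²θ)].
With r = 0.0855 m, L = 0.3545 m, θ = 52.4°: √(L² − r² sin²θ) = 0.34797 m.
v = −0.0855·8.922·0.79229·[1 + 0.0855·0.61015/0.34797] = -0.695 m/s.
|v| = 0.695 m/s = 695 mm/s.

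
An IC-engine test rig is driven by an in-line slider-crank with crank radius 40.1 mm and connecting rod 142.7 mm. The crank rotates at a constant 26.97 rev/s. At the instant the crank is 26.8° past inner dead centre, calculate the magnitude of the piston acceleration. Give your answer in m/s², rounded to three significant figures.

1230

ω = 2π·27 = 169.5 rad/s
x(θ) = r cosθ + √(L² − r² sin²θ); with ω constant, a = ω²·d²x/dθ².
d²x/dθ² = −r cosθ − r²(cos2θ)/√u − r⁴ sin²2θ/(4u^{3/2}),  u = L² − r² sin²θ = 0.0200364 m².
Substituting r = 0.0401 m, L = 0.1427 m, θ = 26.8°: d²x/dθ² = -0.042682 m.
a = ω²·d²x/dθ² = (169.5)²·(-0.042682) = -1225.6 m/s²;  |a| = 1225.6 m/s².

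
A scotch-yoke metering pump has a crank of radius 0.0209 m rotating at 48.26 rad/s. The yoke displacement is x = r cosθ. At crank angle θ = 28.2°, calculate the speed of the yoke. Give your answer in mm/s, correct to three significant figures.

ω = 48.26 rad/s
x = r cosθ ⇒ ẋ = −rω sinθ.
|v| = rω|sinθ| = 0.0209·48.26·|sin 28.2°| = 0.47663 m/s = 476.63 mm/s.

477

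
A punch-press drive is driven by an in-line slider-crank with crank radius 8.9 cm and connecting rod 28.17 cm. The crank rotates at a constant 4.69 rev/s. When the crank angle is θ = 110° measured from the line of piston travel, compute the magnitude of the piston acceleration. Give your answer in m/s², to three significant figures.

ω = 2π·4.69 = 29.47 rad/s
x(θ) = r cosθ + √(L² − r² sin²θ); with ω constant, a = ω²·d²x/dθ².
d²x/dθ² = −r cosθ − r²(cos2θ)/√u − r⁴ sin²2θ/(4u^{3/2}),  u = L² − r² sin²θ = 0.0723605 m².
Substituting r = 0.089 m, L = 0.2817 m, θ = 110°: d²x/dθ² = +0.052664 m.
a = ω²·d²x/dθ² = (29.47)²·(+0.052664) = +45.732 m/s²;  |a| = 45.732 m/s².

45.7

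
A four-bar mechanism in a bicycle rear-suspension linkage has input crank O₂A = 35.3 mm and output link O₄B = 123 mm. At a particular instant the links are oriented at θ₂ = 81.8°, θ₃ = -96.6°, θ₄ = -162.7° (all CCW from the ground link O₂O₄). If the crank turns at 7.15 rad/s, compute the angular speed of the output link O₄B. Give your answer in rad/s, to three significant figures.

ω₂ = 7.15 rad/s
Differentiating the loop-closure r₂e^{iθ₂}+r₃e^{iθ₃}=r₁+r₄e^{iθ₄} gives r₂ω₂e^{iθ₂}+r₃ω₃e^{iθ₃}=r₄ω₄e^{iθ₄}.
Eliminating the other unknown: ω₄ = r₂ω₂ sin(θ₂−θ₃) / [r₄ sin(θ₄−θ₃)].
Numerator sine = +0.02792; denominator sine = -0.91425.
Result = 0.0353·7.15·(+0.02792) / (0.123·(-0.91425)) = -0.062669 rad/s; magnitude 0.062669 rad/s.

0.0627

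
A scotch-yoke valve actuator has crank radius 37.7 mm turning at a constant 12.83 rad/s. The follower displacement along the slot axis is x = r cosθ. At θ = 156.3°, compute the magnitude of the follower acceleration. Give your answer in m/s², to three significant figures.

5.68

ω = 12.83 rad/s
x = r cosθ ⇒ ẍ = −rω² cosθ (ω constant).
|a| = rω²|cosθ| = 0.0377·(12.83)²·|cos 156.3°| = 5.6824 m/s².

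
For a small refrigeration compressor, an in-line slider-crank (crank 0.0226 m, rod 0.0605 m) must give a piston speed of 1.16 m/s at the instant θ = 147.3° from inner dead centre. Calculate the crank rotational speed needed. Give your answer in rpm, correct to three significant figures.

1340

For an in-line slider-crank, |v_piston| = rω|sinθ|·[1 + r cosθ/√(L² − r² sin²θ)].
With r = 0.0226 m, L = 0.0605 m, θ = 147.3°: the bracketed kinematic factor |dx/dθ| = 0.0082908 m.
ω = v/|dx/dθ| = 1.16/0.0082908 = 139.91 rad/s.
N = 60ω/(2π) = 1336.1 rpm.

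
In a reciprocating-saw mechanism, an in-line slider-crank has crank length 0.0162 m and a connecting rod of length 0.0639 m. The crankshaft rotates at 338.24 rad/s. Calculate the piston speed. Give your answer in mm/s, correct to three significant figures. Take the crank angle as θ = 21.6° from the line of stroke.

ω = 338.2 rad/s
For an in-line slider-crank, x = r cosθ + √(L² − r² sin²θ), so v = −rω sinθ·[1 + r cosθ/√(L² − r² sin²θ)].
With r = 0.0162 m, L = 0.0639 m, θ = 21.6°: √(L² − r² sin²θ) = 0.063621 m.
v = −0.0162·338.2·0.36812·[1 + 0.0162·0.92978/0.063621] = -2.4947 m/s.
|v| = 2.4947 m/s = 2494.7 mm/s.

2490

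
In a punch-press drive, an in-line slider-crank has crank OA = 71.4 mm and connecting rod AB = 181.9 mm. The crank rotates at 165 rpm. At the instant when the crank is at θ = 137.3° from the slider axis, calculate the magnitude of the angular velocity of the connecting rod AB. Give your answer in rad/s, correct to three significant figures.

ω = 17.28 rad/s (converted from 165 rpm).
The rod makes angle φ with the slider axis where L sinφ = r sinθ; differentiating, L cosφ·φ̇ = r ω cosθ.
L cosφ = √(L² − r² sin²θ) = 0.17534 m.
|ω_rod| = r ω |cosθ| / √(L² − r² sin²θ) = 0.0714·17.28·0.73491/0.17534 = 5.171 rad/s.

5.17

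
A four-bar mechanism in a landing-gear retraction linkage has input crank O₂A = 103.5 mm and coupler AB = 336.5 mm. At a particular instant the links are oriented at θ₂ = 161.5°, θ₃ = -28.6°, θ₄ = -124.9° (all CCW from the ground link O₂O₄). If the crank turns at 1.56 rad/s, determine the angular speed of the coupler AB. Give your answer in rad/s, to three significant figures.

0.463

ω₂ = 1.56 rad/s
Differentiating the loop-closure r₂e^{iθ₂}+r₃e^{iθ₃}=r₁+r₄e^{iθ₄} gives r₂ω₂e^{iθ₂}+r₃ω₃e^{iθ₃}=r₄ω₄e^{iθ₄}.
Eliminating the other unknown: ω₃ = r₂ω₂ sin(θ₄−θ₂) / [r₃ sin(θ₃−θ₄)].
Numerator sine = +0.95931; denominator sine = +0.99396.
Result = 0.1035·1.56·(+0.95931) / (0.3365·(+0.99396)) = +0.4631 rad/s; magnitude 0.4631 rad/s.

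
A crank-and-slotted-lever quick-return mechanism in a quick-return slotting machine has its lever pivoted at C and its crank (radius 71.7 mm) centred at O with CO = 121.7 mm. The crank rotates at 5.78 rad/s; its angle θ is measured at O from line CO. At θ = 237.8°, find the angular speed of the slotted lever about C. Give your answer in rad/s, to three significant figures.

0.266

ω = 5.78 rad/s
Crank pin A relative to C: A = (d + r cosθ, r sinθ); lever angle φ = atan2(r sinθ, d + r cosθ).
Differentiating tanφ: φ̇ = rω(d cosθ + r)/(d² + r² + 2dr cosθ).
d² + r² + 2dr cosθ = |CA|² = 0.0106521 m²;  d cosθ + r = +0.006849 m.
|ω_lever| = |0.0717·5.78·+0.006849| / 0.0106521 = 0.26646 rad/s.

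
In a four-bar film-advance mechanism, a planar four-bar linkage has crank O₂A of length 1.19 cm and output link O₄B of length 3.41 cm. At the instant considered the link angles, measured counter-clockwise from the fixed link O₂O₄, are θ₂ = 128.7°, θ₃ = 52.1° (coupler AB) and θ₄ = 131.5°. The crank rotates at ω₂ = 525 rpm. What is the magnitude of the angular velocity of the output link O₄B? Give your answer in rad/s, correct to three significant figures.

ω₂ = 54.98 rad/s (from 525 rpm).
Differentiating the loop-closure r₂e^{iθ₂}+r₃e^{iθ₃}=r₁+r₄e^{iθ₄} gives r₂ω₂e^{iθ₂}+r₃ω₃e^{iθ₃}=r₄ω₄e^{iθ₄}.
Eliminating the other unknown: ω₄ = r₂ω₂ sin(θ₂−θ₃) / [r₄ sin(θ₄−θ₃)].
Numerator sine = +0.97278; denominator sine = +0.98294.
Result = 0.0119·54.98·(+0.97278) / (0.0341·(+0.98294)) = +18.988 rad/s; magnitude 18.988 rad/s.

19.0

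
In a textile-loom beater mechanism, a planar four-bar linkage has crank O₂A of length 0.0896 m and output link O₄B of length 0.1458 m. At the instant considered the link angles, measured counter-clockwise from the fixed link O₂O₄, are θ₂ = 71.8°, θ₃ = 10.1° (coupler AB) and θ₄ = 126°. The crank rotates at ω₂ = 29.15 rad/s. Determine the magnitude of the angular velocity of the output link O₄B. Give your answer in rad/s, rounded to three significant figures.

17.5

ω₂ = 29.15 rad/s
Differentiating the loop-closure r₂e^{iθ₂}+r₃e^{iθ₃}=r₁+r₄e^{iθ₄} gives r₂ω₂e^{iθ₂}+r₃ω₃e^{iθ₃}=r₄ω₄e^{iθ₄}.
Eliminating the other unknown: ω₄ = r₂ω₂ sin(θ₂−θ₃) / [r₄ sin(θ₄−θ₃)].
Numerator sine = +0.88048; denominator sine = +0.89956.
Result = 0.0896·29.15·(+0.88048) / (0.1458·(+0.89956)) = +17.534 rad/s; magnitude 17.534 rad/s.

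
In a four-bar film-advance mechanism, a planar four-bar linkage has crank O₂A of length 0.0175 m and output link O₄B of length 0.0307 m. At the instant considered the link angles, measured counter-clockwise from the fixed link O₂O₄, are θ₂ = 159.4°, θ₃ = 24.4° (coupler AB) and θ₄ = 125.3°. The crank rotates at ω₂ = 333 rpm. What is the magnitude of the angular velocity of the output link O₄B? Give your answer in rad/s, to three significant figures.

14.3

ω₂ = 34.87 rad/s (from 333 rpm).
Differentiating the loop-closure r₂e^{iθ₂}+r₃e^{iθ₃}=r₁+r₄e^{iθ₄} gives r₂ω₂e^{iθ₂}+r₃ω₃e^{iθ₃}=r₄ω₄e^{iθ₄}.
Eliminating the other unknown: ω₄ = r₂ω₂ sin(θ₂−θ₃) / [r₄ sin(θ₄−θ₃)].
Numerator sine = +0.70711; denominator sine = +0.98196.
Result = 0.0175·34.87·(+0.70711) / (0.0307·(+0.98196)) = +14.314 rad/s; magnitude 14.314 rad/s.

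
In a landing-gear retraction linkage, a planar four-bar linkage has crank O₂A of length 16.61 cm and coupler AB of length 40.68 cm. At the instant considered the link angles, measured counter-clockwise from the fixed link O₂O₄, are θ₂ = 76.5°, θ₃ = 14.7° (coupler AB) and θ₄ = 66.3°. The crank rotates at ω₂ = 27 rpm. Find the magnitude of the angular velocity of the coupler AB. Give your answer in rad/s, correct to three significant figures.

0.261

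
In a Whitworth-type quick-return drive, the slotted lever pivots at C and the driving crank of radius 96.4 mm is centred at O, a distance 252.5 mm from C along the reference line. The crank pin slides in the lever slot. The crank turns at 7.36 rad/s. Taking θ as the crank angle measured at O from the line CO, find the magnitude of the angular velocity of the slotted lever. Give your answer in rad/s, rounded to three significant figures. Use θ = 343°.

2.00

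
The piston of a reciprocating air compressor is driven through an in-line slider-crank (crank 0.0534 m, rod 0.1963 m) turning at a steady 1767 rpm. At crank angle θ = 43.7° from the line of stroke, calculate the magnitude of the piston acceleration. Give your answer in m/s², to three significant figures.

ω = 2π·1767/60 = 185 rad/s
x(θ) = r cosθ + √(L² − r² sin²θ); with ω constant, a = ω²·d²x/dθ².
d²x/dθ² = −r cosθ − r²(cos2θ)/√u − r⁴ sin²2θ/(4u^{3/2}),  u = L² − r² sin²θ = 0.0371726 m².
Substituting r = 0.0534 m, L = 0.1963 m, θ = 43.7°: d²x/dθ² = -0.03956 m.
a = ω²·d²x/dθ² = (185)²·(-0.03956) = -1354.5 m/s²;  |a| = 1354.5 m/s².

1350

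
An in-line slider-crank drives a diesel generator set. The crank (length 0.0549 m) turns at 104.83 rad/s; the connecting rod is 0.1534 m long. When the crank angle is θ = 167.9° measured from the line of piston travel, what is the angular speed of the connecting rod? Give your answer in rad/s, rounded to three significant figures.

ω = 104.8 rad/s
The rod makes angle φ with the slider axis where L sinφ = r sinθ; differentiating, L cosφ·φ̇ = r ω cosθ.
L cosφ = √(L² − r² sin²θ) = 0.15297 m.
|ω_rod| = r ω |cosθ| / √(L² − r² sin²θ) = 0.0549·104.8·0.97778/0.15297 = 36.788 rad/s.

36.8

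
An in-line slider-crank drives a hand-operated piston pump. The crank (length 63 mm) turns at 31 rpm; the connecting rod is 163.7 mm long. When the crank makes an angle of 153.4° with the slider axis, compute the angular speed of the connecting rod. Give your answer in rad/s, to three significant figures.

ω = 3.246 rad/s (converted from 31 rpm).
The rod makes angle φ with the slider axis where L sinφ = r sinθ; differentiating, L cosφ·φ̇ = r ω cosθ.
L cosφ = √(L² − r² sin²θ) = 0.16125 m.
|ω_rod| = r ω |cosθ| / √(L² − r² sin²θ) = 0.063·3.246·0.89415/0.16125 = 1.1341 rad/s.

1.13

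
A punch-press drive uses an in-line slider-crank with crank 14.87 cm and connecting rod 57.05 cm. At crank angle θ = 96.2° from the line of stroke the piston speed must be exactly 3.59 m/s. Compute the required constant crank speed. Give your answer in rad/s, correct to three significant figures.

25.0

For an in-line slider-crank, |v_piston| = rω|sinθ|·[1 + r cosθ/√(L² − r² sin²θ)].
With r = 0.1487 m, L = 0.5705 m, θ = 96.2°: the bracketed kinematic factor |dx/dθ| = 0.14352 m.
ω = v/|dx/dθ| = 3.59/0.14352 = 25.014 rad/s.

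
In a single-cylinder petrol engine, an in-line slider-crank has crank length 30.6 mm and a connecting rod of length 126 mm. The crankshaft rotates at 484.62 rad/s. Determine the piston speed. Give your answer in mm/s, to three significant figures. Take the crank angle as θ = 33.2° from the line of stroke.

9780

ω = 484.6 rad/s
For an in-line slider-crank, x = r cosθ + √(L² − r² sin²θ), so v = −rω sinθ·[1 + r cosθ/√(L² − r² sin²θ)].
With r = 0.0306 m, L = 0.126 m, θ = 33.2°: √(L² − r² sin²θ) = 0.12488 m.
v = −0.0306·484.6·0.54756·[1 + 0.0306·0.83676/0.12488] = -9.7849 m/s.
|v| = 9.7849 m/s = 9784.9 mm/s.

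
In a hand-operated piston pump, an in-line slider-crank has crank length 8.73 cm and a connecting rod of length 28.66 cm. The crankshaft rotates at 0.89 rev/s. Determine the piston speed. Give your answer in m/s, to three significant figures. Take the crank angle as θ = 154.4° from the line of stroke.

0.152

ω = 2π·0.89 = 5.592 rad/s
For an in-line slider-crank, x = r cosθ + √(L² − r² sin²θ), so v = −rω sinθ·[1 + r cosθ/√(L² − r² sin²θ)].
With r = 0.0873 m, L = 0.2866 m, θ = 154.4°: √(L² − r² sin²θ) = 0.28411 m.
v = −0.0873·5.592·0.43209·[1 + 0.0873·-0.90183/0.28411] = -0.15248 m/s.
|v| = 0.15248 m/s.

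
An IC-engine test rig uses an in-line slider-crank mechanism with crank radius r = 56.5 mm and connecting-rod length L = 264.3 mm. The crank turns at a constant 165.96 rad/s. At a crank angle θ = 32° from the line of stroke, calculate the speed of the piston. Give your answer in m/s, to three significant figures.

ω = 166 rad/s
For an in-line slider-crank, x = r cosθ + √(L² − r² sin²θ), so v = −rω sinθ·[1 + r cosθ/√(L² − r² sin²θ)].
With r = 0.0565 m, L = 0.2643 m, θ = 32°: √(L² − r² sin²θ) = 0.2626 m.
v = −0.0565·166·0.52992·[1 + 0.0565·0.84805/0.2626] = -5.8756 m/s.
|v| = 5.8756 m/s.

5.88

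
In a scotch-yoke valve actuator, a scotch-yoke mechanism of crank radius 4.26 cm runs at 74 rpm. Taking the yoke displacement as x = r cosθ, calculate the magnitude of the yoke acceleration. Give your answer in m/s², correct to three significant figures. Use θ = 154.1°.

ω = 7.749 rad/s (from 74 rpm).
x = r cosθ ⇒ ẍ = −rω² cosθ (ω constant).
|a| = rω²|cosθ| = 0.0426·(7.749)²·|cos 154.1°| = 2.3012 m/s².

2.30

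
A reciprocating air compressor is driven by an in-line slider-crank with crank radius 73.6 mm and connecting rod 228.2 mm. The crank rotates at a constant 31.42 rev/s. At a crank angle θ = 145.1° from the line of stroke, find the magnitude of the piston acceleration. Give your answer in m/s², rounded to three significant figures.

2010

ω = 2π·31.4 = 197.4 rad/s
x(θ) = r cosθ + √(L² − r² sin²θ); with ω constant, a = ω²·d²x/dθ².
d²x/dθ² = −r cosθ − r²(cos2θ)/√u − r⁴ sin²2θ/(4u^{3/2}),  u = L² − r² sin²θ = 0.050302 m².
Substituting r = 0.0736 m, L = 0.2282 m, θ = 145.1°: d²x/dθ² = +0.051451 m.
a = ω²·d²x/dθ² = (197.4)²·(+0.051451) = +2005.2 m/s²;  |a| = 2005.2 m/s².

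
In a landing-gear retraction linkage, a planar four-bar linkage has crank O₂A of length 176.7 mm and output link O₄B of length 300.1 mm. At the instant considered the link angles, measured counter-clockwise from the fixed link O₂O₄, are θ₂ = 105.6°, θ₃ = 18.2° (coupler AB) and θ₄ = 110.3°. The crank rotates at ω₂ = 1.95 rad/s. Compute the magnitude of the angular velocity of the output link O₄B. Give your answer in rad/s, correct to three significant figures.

1.15

ω₂ = 1.95 rad/s
Differentiating the loop-closure r₂e^{iθ₂}+r₃e^{iθ₃}=r₁+r₄e^{iθ₄} gives r₂ω₂e^{iθ₂}+r₃ω₃e^{iθ₃}=r₄ω₄e^{iθ₄}.
Eliminating the other unknown: ω₄ = r₂ω₂ sin(θ₂−θ₃) / [r₄ sin(θ₄−θ₃)].
Numerator sine = +0.99897; denominator sine = +0.99933.
Result = 0.1767·1.95·(+0.99897) / (0.3001·(+0.99933)) = +1.1478 rad/s; magnitude 1.1478 rad/s.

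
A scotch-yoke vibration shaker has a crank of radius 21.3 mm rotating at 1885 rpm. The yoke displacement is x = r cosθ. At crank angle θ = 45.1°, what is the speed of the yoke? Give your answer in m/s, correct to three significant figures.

2.98

ω = 197.4 rad/s (from 1885 rpm).
x = r cosθ ⇒ ẋ = −rω sinθ.
|v| = rω|sinθ| = 0.0213·197.4·|sin 45.1°| = 2.9783 m/s.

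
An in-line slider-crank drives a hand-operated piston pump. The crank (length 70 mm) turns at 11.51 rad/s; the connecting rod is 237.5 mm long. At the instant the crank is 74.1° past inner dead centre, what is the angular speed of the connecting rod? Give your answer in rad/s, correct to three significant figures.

ω = 11.51 rad/s
The rod makes angle φ with the slider axis where L sinφ = r sinθ; differentiating, L cosφ·φ̇ = r ω cosθ.
L cosφ = √(L² − r² sin²θ) = 0.22776 m.
|ω_rod| = r ω |cosθ| / √(L² − r² sin²θ) = 0.07·11.51·0.27396/0.22776 = 0.96914 rad/s.

0.969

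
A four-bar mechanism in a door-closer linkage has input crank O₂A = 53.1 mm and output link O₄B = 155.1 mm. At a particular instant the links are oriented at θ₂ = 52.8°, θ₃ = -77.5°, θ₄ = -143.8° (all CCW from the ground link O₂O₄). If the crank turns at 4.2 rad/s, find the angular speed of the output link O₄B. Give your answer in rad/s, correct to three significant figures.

1.20

ω₂ = 4.2 rad/s
Differentiating the loop-closure r₂e^{iθ₂}+r₃e^{iθ₃}=r₁+r₄e^{iθ₄} gives r₂ω₂e^{iθ₂}+r₃ω₃e^{iθ₃}=r₄ω₄e^{iθ₄}.
Eliminating the other unknown: ω₄ = r₂ω₂ sin(θ₂−θ₃) / [r₄ sin(θ₄−θ₃)].
Numerator sine = +0.76267; denominator sine = -0.91566.
Result = 0.0531·4.2·(+0.76267) / (0.1551·(-0.91566)) = -1.1977 rad/s; magnitude 1.1977 rad/s.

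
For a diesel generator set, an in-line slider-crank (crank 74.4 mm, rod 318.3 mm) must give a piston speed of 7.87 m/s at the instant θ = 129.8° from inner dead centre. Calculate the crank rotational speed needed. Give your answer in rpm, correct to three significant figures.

1550

For an in-line slider-crank, |v_piston| = rω|sinθ|·[1 + r cosθ/√(L² − r² sin²θ)].
With r = 0.0744 m, L = 0.3183 m, θ = 129.8°: the bracketed kinematic factor |dx/dθ| = 0.048467 m.
ω = v/|dx/dθ| = 7.87/0.048467 = 162.38 rad/s.
N = 60ω/(2π) = 1550.6 rpm.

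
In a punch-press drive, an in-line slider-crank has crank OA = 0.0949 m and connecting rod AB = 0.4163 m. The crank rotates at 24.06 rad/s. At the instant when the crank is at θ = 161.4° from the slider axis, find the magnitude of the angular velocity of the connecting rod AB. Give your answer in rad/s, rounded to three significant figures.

5.21

ω = 24.06 rad/s
The rod makes angle φ with the slider axis where L sinφ = r sinθ; differentiating, L cosφ·φ̇ = r ω cosθ.
L cosφ = √(L² − r² sin²θ) = 0.4152 m.
|ω_rod| = r ω |cosθ| / √(L² − r² sin²θ) = 0.0949·24.06·0.94777/0.4152 = 5.2121 rad/s.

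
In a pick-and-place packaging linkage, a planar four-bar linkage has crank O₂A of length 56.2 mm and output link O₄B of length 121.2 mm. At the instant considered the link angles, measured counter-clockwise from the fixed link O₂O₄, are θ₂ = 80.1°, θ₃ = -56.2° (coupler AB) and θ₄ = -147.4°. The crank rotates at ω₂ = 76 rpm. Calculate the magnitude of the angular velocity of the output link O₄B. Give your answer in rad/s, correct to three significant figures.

ω₂ = 7.959 rad/s (from 76 rpm).
Differentiating the loop-closure r₂e^{iθ₂}+r₃e^{iθ₃}=r₁+r₄e^{iθ₄} gives r₂ω₂e^{iθ₂}+r₃ω₃e^{iθ₃}=r₄ω₄e^{iθ₄}.
Eliminating the other unknown: ω₄ = r₂ω₂ sin(θ₂−θ₃) / [r₄ sin(θ₄−θ₃)].
Numerator sine = +0.69088; denominator sine = -0.99978.
Result = 0.0562·7.959·(+0.69088) / (0.1212·(-0.99978)) = -2.5502 rad/s; magnitude 2.5502 rad/s.

2.55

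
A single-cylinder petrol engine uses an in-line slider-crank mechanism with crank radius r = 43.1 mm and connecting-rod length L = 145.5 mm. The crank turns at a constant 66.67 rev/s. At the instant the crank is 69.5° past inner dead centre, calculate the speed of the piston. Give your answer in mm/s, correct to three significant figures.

ω = 2π·66.7 = 418.9 rad/s
For an in-line slider-crank, x = r cosθ + √(L² − r² sin²θ), so v = −rω sinθ·[1 + r cosθ/√(L² − r² sin²θ)].
With r = 0.0431 m, L = 0.1455 m, θ = 69.5°: √(L² − r² sin²θ) = 0.13979 m.
v = −0.0431·418.9·0.93667·[1 + 0.0431·0.35021/0.13979] = -18.737 m/s.
|v| = 18.737 m/s = 18737 mm/s.

18700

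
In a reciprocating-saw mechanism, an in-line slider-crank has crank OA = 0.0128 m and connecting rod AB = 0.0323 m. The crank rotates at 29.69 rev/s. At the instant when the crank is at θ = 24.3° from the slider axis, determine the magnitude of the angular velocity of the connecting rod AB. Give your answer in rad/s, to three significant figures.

ω = 186.5 rad/s (converted from 29.69 rev/s).
The rod makes angle φ with the slider axis where L sinφ = r sinθ; differentiating, L cosφ·φ̇ = r ω cosθ.
L cosφ = √(L² − r² sin²θ) = 0.031868 m.
|ω_rod| = r ω |cosθ| / √(L² − r² sin²θ) = 0.0128·186.5·0.91140/0.031868 = 68.291 rad/s.

68.3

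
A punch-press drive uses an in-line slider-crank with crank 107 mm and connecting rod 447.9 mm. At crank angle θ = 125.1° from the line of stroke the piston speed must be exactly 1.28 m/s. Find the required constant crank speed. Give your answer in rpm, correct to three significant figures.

162

For an in-line slider-crank, |v_piston| = rω|sinθ|·[1 + r cosθ/√(L² − r² sin²θ)].
With r = 0.107 m, L = 0.4479 m, θ = 125.1°: the bracketed kinematic factor |dx/dθ| = 0.07528 m.
ω = v/|dx/dθ| = 1.28/0.07528 = 17.003 rad/s.
N = 60ω/(2π) = 162.37 rpm.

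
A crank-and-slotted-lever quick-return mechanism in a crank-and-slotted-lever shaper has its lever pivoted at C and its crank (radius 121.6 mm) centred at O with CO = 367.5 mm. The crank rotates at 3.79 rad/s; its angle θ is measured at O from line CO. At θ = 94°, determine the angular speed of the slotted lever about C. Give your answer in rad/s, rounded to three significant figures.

ω = 3.79 rad/s
Crank pin A relative to C: A = (d + r cosθ, r sinθ); lever angle φ = atan2(r sinθ, d + r cosθ).
Differentiating tanφ: φ̇ = rω(d cosθ + r)/(d² + r² + 2dr cosθ).
d² + r² + 2dr cosθ = |CA|² = 0.143608 m²;  d cosθ + r = +0.095964 m.
|ω_lever| = |0.1216·3.79·+0.095964| / 0.143608 = 0.30797 rad/s.

0.308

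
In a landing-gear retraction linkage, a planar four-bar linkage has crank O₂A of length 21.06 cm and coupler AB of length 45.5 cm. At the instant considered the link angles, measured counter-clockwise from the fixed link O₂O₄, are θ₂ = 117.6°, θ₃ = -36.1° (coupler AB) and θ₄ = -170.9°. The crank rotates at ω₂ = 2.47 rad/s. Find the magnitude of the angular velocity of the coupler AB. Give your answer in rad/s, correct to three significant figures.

1.53

ω₂ = 2.47 rad/s
Differentiating the loop-closure r₂e^{iθ₂}+r₃e^{iθ₃}=r₁+r₄e^{iθ₄} gives r₂ω₂e^{iθ₂}+r₃ω₃e^{iθ₃}=r₄ω₄e^{iθ₄}.
Eliminating the other unknown: ω₃ = r₂ω₂ sin(θ₄−θ₂) / [r₃ sin(θ₃−θ₄)].
Numerator sine = +0.94832; denominator sine = +0.70957.
Result = 0.2106·2.47·(+0.94832) / (0.455·(+0.70957)) = +1.5279 rad/s; magnitude 1.5279 rad/s.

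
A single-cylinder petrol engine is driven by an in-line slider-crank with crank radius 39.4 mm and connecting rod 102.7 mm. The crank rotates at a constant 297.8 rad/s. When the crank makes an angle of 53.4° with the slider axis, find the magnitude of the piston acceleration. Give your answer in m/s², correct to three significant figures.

1730

ω = 297.8 rad/s
x(θ) = r cosθ + √(L² − r² sin²θ); with ω constant, a = ω²·d²x/dθ².
d²x/dθ² = −r cosθ − r²(cos2θ)/√u − r⁴ sin²2θ/(4u^{3/2}),  u = L² − r² sin²θ = 0.00954677 m².
Substituting r = 0.0394 m, L = 0.1027 m, θ = 53.4°: d²x/dθ² = -0.019491 m.
a = ω²·d²x/dθ² = (297.8)²·(-0.019491) = -1728.6 m/s²;  |a| = 1728.6 m/s².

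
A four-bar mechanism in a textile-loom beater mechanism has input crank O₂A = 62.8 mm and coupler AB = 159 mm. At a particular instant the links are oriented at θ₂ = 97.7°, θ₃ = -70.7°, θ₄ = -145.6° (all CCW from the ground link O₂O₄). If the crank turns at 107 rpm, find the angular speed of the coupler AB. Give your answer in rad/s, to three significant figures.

ω₂ = 11.21 rad/s (from 107 rpm).
Differentiating the loop-closure r₂e^{iθ₂}+r₃e^{iθ₃}=r₁+r₄e^{iθ₄} gives r₂ω₂e^{iθ₂}+r₃ω₃e^{iθ₃}=r₄ω₄e^{iθ₄}.
Eliminating the other unknown: ω₃ = r₂ω₂ sin(θ₄−θ₂) / [r₃ sin(θ₃−θ₄)].
Numerator sine = +0.89337; denominator sine = +0.96547.
Result = 0.0628·11.21·(+0.89337) / (0.159·(+0.96547)) = +4.0951 rad/s; magnitude 4.0951 rad/s.

4.10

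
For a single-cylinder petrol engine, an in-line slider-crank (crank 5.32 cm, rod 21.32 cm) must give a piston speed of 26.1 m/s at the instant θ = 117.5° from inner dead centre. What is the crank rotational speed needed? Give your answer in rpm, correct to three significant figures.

For an in-line slider-crank, |v_piston| = rω|sinθ|·[1 + r cosθ/√(L² − r² sin²θ)].
With r = 0.0532 m, L = 0.2132 m, θ = 117.5°: the bracketed kinematic factor |dx/dθ| = 0.041614 m.
ω = v/|dx/dθ| = 26.1/0.041614 = 627.2 rad/s.
N = 60ω/(2π) = 5989.3 rpm.

5990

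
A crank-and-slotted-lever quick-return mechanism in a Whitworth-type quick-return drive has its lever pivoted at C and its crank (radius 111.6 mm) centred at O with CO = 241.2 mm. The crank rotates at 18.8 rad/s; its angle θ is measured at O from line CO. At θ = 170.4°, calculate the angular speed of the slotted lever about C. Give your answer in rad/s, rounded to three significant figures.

15.1

ω = 18.8 rad/s
Crank pin A relative to C: A = (d + r cosθ, r sinθ); lever angle φ = atan2(r sinθ, d + r cosθ).
Differentiating tanφ: φ̇ = rω(d cosθ + r)/(d² + r² + 2dr cosθ).
d² + r² + 2dr cosθ = |CA|² = 0.0175501 m²;  d cosθ + r = -0.12622 m.
|ω_lever| = |0.1116·18.8·-0.12622| / 0.0175501 = 15.09 rad/s.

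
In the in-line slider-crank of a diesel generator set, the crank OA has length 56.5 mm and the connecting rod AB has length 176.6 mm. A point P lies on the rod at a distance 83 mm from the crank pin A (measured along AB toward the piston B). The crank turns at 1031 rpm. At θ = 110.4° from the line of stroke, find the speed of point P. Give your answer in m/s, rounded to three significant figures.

5.52

ω = 108 rad/s.  Crank-pin speed |V_A| = rω = 6.1001 m/s, perpendicular to OA.
Rod angle: sinφ = −(r/L) sinθ ⇒ φ = -17.450°; ω_rod = −rω cosθ/√(L²−r²sin²θ) = +12.621 rad/s.
V_P = V_A + ω_rod × AP, with AP = 0.083 m along the rod.
Components: V_Px = −rω sinθ − a·ω_rod·sinφ = -5.4034 m/s;  V_Py = rω cosθ + a·ω_rod·cosφ = -1.127 m/s.
|V_P| = √(V_Px² + V_Py²) = 5.5196 m/s.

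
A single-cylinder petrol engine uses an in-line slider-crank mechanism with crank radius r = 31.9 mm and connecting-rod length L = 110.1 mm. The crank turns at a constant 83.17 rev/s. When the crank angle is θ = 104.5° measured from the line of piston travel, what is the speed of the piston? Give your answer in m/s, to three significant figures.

14.9

ω = 2π·83.2 = 522.6 rad/s
For an in-line slider-crank, x = r cosθ + √(L² − r² sin²θ), so v = −rω sinθ·[1 + r cosθ/√(L² − r² sin²θ)].
With r = 0.0319 m, L = 0.1101 m, θ = 104.5°: √(L² − r² sin²θ) = 0.10568 m.
v = −0.0319·522.6·0.96815·[1 + 0.0319·-0.25038/0.10568] = -14.919 m/s.
|v| = 14.919 m/s.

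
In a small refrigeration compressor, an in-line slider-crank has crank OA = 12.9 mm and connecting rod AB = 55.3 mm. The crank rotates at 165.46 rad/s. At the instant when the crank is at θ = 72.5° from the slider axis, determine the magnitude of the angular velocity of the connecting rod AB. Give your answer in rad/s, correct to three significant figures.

11.9

ω = 165.5 rad/s
The rod makes angle φ with the slider axis where L sinφ = r sinθ; differentiating, L cosφ·φ̇ = r ω cosθ.
L cosφ = √(L² − r² sin²θ) = 0.053914 m.
|ω_rod| = r ω |cosθ| / √(L² − r² sin²θ) = 0.0129·165.5·0.30071/0.053914 = 11.905 rad/s.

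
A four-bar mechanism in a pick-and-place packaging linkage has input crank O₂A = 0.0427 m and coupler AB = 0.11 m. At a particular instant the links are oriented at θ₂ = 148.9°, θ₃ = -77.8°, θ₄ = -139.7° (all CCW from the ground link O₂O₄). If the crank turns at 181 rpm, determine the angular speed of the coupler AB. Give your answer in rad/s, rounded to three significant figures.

7.91

ω₂ = 18.95 rad/s (from 181 rpm).
Differentiating the loop-closure r₂e^{iθ₂}+r₃e^{iθ₃}=r₁+r₄e^{iθ₄} gives r₂ω₂e^{iθ₂}+r₃ω₃e^{iθ₃}=r₄ω₄e^{iθ₄}.
Eliminating the other unknown: ω₃ = r₂ω₂ sin(θ₄−θ₂) / [r₃ sin(θ₃−θ₄)].
Numerator sine = +0.94777; denominator sine = +0.88213.
Result = 0.0427·18.95·(+0.94777) / (0.11·(+0.88213)) = +7.9052 rad/s; magnitude 7.9052 rad/s.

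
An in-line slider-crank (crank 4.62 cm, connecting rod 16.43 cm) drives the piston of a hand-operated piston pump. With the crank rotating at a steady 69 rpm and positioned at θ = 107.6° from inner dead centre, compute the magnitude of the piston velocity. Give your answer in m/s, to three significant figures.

0.290

ω = 2π·69/60 = 7.226 rad/s
For an in-line slider-crank, x = r cosθ + √(L² − r² sin²θ), so v = −rω sinθ·[1 + r cosθ/√(L² − r² sin²θ)].
With r = 0.0462 m, L = 0.1643 m, θ = 107.6°: √(L² − r² sin²θ) = 0.15829 m.
v = −0.0462·7.226·0.95319·[1 + 0.0462·-0.30237/0.15829] = -0.29012 m/s.
|v| = 0.29012 m/s.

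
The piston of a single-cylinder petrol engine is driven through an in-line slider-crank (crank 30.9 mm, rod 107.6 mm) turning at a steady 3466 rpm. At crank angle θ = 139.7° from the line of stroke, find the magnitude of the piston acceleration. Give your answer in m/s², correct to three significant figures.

2890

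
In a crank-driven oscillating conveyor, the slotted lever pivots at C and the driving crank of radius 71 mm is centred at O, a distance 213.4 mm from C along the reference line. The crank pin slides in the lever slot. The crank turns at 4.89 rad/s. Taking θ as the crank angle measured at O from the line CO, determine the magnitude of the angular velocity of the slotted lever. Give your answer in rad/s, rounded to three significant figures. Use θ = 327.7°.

ω = 4.89 rad/s
Crank pin A relative to C: A = (d + r cosθ, r sinθ); lever angle φ = atan2(r sinθ, d + r cosθ).
Differentiating tanφ: φ̇ = rω(d cosθ + r)/(d² + r² + 2dr cosθ).
d² + r² + 2dr cosθ = |CA|² = 0.0761944 m²;  d cosθ + r = +0.25138 m.
|ω_lever| = |0.071·4.89·+0.25138| / 0.0761944 = 1.1454 rad/s.

1.15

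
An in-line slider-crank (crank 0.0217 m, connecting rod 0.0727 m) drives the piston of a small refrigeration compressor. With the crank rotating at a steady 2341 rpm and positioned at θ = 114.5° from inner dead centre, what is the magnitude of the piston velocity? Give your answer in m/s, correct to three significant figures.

4.22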